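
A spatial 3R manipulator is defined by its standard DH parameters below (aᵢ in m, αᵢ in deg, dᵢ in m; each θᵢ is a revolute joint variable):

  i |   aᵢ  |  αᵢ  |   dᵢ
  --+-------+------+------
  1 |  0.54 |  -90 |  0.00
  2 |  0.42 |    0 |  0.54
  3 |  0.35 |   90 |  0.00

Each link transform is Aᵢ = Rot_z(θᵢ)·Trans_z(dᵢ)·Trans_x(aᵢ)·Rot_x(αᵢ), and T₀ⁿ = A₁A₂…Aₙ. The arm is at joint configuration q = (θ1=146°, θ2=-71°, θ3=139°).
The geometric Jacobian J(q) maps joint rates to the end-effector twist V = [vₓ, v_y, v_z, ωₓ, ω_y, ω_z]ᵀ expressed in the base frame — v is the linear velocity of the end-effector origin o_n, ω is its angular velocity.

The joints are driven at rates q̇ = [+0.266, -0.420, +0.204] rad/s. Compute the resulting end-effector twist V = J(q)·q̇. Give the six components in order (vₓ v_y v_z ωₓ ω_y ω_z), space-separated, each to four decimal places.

0.0791 -0.3125 0.0858 0.1208 0.1791 0.2660

o_n = [-0.9717, 0.0041, 0.0726]
J₁: ẑ×o_n = [-0.0041, -0.9717, 0.0000], ω = ẑ
J2: z=[-0.5592, -0.8290, 0.0000] o=[-0.4477, 0.3020, 0.0000] → [-0.0602, 0.0406, -0.2679, -0.5592, -0.8290, 0.0000]
J3: z=[-0.5592, -0.8290, 0.0000] o=[-0.8630, -0.0693, 0.3971] → [0.2690, -0.1815, -0.1311, -0.5592, -0.8290, 0.0000]
V = J·q̇ = [0.0791, -0.3125, 0.0858, 0.1208, 0.1791, 0.2660]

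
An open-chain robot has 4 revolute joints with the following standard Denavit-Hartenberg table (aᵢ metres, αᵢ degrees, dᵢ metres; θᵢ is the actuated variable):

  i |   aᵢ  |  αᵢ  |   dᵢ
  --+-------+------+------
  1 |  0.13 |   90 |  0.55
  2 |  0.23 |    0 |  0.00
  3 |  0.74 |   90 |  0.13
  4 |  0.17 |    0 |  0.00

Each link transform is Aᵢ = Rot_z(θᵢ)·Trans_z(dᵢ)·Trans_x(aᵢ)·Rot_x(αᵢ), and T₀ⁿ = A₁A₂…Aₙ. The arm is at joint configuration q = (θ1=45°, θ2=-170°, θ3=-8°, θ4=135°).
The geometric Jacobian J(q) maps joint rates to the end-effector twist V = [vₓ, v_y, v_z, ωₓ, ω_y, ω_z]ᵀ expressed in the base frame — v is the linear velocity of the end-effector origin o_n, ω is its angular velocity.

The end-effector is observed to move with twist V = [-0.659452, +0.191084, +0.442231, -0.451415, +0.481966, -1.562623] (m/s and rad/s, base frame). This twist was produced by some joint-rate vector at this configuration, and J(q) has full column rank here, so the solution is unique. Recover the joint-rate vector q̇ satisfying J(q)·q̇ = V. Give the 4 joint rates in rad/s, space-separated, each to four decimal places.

-0.9440 -0.1590 -0.5010 -0.6190

o_n = [-0.3293, -0.6832, 0.4884]
J₁: ẑ×o_n = [0.6832, -0.3293, 0.0000], ω = ẑ
J2: z=[0.7071, -0.7071, 0.0000] o=[0.0919, 0.0919, 0.5500] → [0.0435, 0.0435, -0.8459, 0.7071, -0.7071, 0.0000]
J3: z=[0.7071, -0.7071, 0.0000] o=[-0.0682, -0.0682, 0.5101] → [0.0153, 0.0153, -0.6194, 0.7071, -0.7071, 0.0000]
J4: z=[-0.0247, -0.0247, 0.9994] o=[-0.4993, -0.6831, 0.4842] → [-0.0001, 0.1699, 0.0042, -0.0247, -0.0247, 0.9994]
q̇ = J⁺·V = [-0.9440, -0.1590, -0.5010, -0.6190]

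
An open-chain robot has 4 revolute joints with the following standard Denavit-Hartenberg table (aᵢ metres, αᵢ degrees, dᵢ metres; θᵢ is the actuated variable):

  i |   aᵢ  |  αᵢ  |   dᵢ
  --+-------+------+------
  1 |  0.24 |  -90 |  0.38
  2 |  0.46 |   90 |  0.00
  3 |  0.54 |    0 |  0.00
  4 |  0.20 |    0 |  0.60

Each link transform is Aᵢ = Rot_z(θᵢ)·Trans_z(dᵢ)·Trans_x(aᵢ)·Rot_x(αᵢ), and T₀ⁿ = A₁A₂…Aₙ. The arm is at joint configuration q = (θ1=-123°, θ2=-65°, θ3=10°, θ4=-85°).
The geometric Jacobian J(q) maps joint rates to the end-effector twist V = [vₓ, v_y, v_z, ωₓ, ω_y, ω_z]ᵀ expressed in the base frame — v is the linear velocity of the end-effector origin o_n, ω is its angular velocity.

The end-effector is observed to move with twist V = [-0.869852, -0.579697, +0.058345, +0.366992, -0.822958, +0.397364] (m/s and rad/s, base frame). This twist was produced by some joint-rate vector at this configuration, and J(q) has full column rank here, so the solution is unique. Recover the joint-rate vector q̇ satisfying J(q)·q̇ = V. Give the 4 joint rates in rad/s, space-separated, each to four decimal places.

o_n = [-0.1581, -0.0610, 1.5794]
J₁: ẑ×o_n = [0.0610, -0.1581, 0.0000], ω = ẑ
J2: z=[0.8387, -0.5446, 0.0000] o=[-0.1307, -0.2013, 0.3800] → [-0.6532, -1.0059, 0.1028, 0.8387, -0.5446, 0.0000]
J3: z=[0.4936, 0.7601, 0.4226] o=[-0.2366, -0.3643, 0.7969] → [0.4665, -0.3531, 0.0901, 0.4936, 0.7601, 0.4226]
J4: z=[0.4936, 0.7601, 0.4226] o=[-0.2804, -0.6039, 1.2789] → [-0.0011, -0.0967, 0.1751, 0.4936, 0.7601, 0.4226]
q̇ = J⁺·V = [0.6260, 0.7560, -0.8870, 0.3460]

0.6260 0.7560 -0.8870 0.3460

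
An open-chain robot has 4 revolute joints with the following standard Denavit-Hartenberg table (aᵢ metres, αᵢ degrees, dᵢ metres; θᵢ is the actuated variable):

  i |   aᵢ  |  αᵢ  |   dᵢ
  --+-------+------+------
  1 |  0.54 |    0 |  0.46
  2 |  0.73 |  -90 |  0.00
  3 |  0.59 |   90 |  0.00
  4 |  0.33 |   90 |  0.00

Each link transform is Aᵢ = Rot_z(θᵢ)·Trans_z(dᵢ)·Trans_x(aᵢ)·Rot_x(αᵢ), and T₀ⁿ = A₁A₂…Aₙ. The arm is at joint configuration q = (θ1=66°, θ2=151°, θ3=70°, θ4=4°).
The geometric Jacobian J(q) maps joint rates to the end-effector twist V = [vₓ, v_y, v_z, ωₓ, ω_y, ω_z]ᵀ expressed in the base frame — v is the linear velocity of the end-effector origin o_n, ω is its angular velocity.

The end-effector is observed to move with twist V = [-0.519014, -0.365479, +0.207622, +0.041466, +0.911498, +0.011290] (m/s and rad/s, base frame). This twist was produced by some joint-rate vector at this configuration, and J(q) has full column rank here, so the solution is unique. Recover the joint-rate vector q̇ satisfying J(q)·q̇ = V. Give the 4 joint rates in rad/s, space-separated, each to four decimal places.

o_n = [-0.6006, -0.1536, -0.4038]
J₁: ẑ×o_n = [0.1536, -0.6006, 0.0000], ω = ẑ
J2: z=[0.0000, 0.0000, 1.0000] o=[0.2196, 0.4933, 0.4600] → [0.6469, -0.8202, 0.0000, 0.0000, 0.0000, 1.0000]
J3: z=[0.6018, -0.7986, 0.0000] o=[-0.3634, 0.0540, 0.4600] → [0.6898, 0.5198, -0.3144, 0.6018, -0.7986, 0.0000]
J4: z=[-0.7505, -0.5655, 0.3420] o=[-0.5245, -0.0675, -0.0944] → [0.2044, -0.2582, 0.0216, -0.7505, -0.5655, 0.3420]
q̇ = J⁺·V = [0.1050, 0.1180, -0.7030, -0.6190]

0.1050 0.1180 -0.7030 -0.6190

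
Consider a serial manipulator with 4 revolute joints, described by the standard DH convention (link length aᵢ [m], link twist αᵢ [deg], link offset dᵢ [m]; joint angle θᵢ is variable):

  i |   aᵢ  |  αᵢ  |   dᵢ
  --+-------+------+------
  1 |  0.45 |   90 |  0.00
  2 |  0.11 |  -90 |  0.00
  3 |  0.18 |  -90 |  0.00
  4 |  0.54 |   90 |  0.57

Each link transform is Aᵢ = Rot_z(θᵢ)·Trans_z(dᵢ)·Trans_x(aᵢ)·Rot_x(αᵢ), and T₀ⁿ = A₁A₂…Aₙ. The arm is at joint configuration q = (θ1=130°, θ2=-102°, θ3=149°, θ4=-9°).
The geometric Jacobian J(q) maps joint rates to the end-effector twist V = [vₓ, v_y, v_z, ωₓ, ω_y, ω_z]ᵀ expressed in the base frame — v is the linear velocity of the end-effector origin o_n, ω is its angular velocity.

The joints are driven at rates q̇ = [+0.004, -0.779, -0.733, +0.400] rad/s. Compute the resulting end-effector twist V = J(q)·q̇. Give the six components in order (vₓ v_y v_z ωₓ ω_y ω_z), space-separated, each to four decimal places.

o_n = [-0.3558, 0.6125, 0.7601]
J₁: ẑ×o_n = [-0.6125, -0.3558, 0.0000], ω = ẑ
J2: z=[0.7660, 0.6428, 0.0000] o=[-0.2893, 0.3447, 0.0000] → [0.4886, -0.5823, 0.2479, 0.7660, 0.6428, 0.0000]
J3: z=[-0.6287, 0.7493, -0.2079] o=[-0.2746, 0.3272, -0.1076] → [0.7095, 0.5624, -0.1185, -0.6287, 0.7493, -0.2079]
J4: z=[0.5878, 0.6330, 0.5038] o=[-0.3662, 0.2922, 0.0433] → [0.2923, -0.4161, 0.1817, 0.5878, 0.6330, 0.5038]
V = J·q̇ = [-0.7862, -0.1265, -0.0336, 0.0992, -0.7968, 0.3579]

-0.7862 -0.1265 -0.0336 0.0992 -0.7968 0.3579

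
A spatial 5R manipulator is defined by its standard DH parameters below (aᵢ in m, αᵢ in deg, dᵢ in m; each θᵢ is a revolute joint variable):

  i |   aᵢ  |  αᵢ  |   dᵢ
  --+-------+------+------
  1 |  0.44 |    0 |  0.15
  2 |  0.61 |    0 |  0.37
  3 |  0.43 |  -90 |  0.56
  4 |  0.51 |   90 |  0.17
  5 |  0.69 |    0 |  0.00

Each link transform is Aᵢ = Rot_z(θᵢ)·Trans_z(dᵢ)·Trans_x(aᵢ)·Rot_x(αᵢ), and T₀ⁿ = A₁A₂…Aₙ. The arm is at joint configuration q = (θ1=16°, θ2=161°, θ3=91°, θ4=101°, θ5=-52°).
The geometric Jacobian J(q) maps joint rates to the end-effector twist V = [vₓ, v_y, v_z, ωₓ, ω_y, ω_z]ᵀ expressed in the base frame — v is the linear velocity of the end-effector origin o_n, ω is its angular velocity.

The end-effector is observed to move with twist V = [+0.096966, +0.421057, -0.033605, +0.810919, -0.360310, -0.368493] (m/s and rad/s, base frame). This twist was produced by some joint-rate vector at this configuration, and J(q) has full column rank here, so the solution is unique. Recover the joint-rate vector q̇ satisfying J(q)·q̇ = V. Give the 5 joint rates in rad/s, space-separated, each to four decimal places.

o_n = [-0.5685, -0.0852, 0.1624]
J₁: ẑ×o_n = [0.0852, -0.5685, 0.0000], ω = ẑ
J2: z=[0.0000, 0.0000, 1.0000] o=[0.4230, 0.1213, 0.1500] → [0.2065, -0.9914, 0.0000, 0.0000, 0.0000, 1.0000]
J3: z=[0.0000, 0.0000, 1.0000] o=[-0.1862, 0.1532, 0.5200] → [0.2384, -0.3823, 0.0000, 0.0000, 0.0000, 1.0000]
J4: z=[0.9994, -0.0349, 0.0000] o=[-0.2012, -0.2765, 1.0800] → [0.0320, 0.9171, 0.1784, 0.9994, -0.0349, 0.0000]
J5: z=[-0.0343, -0.9810, -0.1908] o=[-0.0279, -0.1852, 0.5794] → [0.4282, 0.0889, -0.5337, -0.0343, -0.9810, -0.1908]
q̇ = J⁺·V = [-0.1640, 0.8380, -0.9780, 0.8230, 0.3380]

-0.1640 0.8380 -0.9780 0.8230 0.3380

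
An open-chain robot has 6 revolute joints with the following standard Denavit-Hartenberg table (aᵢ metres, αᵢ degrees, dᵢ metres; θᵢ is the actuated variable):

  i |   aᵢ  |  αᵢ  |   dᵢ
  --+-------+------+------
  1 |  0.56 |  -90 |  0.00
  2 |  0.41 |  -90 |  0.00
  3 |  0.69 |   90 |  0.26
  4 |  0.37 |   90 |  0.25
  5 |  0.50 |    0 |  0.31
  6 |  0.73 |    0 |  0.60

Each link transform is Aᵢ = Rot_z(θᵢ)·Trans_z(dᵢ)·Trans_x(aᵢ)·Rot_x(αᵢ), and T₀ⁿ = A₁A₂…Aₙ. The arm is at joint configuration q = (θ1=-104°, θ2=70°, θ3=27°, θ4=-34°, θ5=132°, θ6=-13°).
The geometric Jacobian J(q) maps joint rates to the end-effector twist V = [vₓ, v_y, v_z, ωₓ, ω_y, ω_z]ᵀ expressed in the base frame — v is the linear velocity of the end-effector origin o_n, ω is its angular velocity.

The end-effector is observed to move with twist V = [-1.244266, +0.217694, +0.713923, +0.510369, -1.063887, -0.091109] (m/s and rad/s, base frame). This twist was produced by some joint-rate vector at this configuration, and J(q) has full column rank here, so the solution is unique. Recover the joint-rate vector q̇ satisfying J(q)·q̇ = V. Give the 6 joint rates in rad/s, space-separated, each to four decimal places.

o_n = [0.8433, -1.4139, -0.7452]
J₁: ẑ×o_n = [1.4139, 0.8433, -0.0000], ω = ẑ
J2: z=[0.9703, -0.2419, 0.0000] o=[-0.1355, -0.5434, 0.0000] → [0.1803, 0.7231, -0.6079, 0.9703, -0.2419, 0.0000]
J3: z=[0.2273, 0.9118, -0.3420] o=[-0.1694, -0.6794, -0.3853] → [-0.5794, -0.2645, -1.0904, 0.2273, 0.9118, -0.3420]
J4: z=[0.8270, -0.3662, -0.4266] o=[-0.4651, -0.5706, -1.0519] → [-0.4721, -0.8118, -0.2182, 0.8270, -0.3662, -0.4266]
J5: z=[0.0991, -0.6520, 0.7517] o=[-0.4631, -0.9078, -1.3446] → [-0.0104, 0.9227, 0.8016, 0.0991, -0.6520, 0.7517]
J6: z=[0.0991, -0.6520, 0.7517] o=[0.0600, -1.0239, -1.1019] → [0.0607, 0.5535, 0.4721, 0.0991, -0.6520, 0.7517]
q̇ = J⁺·V = [-0.9750, 0.3340, -0.1880, 0.1370, 0.5780, 0.5900]

-0.9750 0.3340 -0.1880 0.1370 0.5780 0.5900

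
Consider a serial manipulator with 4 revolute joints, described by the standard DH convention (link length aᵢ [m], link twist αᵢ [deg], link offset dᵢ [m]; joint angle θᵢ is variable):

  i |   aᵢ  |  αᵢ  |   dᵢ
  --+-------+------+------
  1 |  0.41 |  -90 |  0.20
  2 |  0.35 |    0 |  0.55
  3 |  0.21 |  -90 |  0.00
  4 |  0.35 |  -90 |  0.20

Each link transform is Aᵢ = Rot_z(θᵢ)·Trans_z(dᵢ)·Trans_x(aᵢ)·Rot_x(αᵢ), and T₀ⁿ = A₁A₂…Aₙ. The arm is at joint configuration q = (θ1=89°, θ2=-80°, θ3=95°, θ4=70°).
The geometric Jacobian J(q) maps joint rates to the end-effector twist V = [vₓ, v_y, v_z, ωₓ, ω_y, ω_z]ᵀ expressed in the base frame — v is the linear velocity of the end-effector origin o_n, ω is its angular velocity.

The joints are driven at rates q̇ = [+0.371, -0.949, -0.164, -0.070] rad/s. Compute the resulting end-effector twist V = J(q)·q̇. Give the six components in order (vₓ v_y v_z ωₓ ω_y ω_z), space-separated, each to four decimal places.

o_n = [-0.2082, 0.7412, 0.2662]
J₁: ẑ×o_n = [-0.7412, -0.2082, 0.0000], ω = ẑ
J2: z=[-0.9998, 0.0175, 0.0000] o=[0.0072, 0.4099, 0.2000] → [0.0012, 0.0662, -0.3275, -0.9998, 0.0175, 0.0000]
J3: z=[-0.9998, 0.0175, 0.0000] o=[-0.5417, 0.4803, 0.5447] → [-0.0049, -0.2785, -0.2667, -0.9998, 0.0175, 0.0000]
J4: z=[-0.0045, -0.2588, -0.9659] o=[-0.5382, 0.6831, 0.4903] → [0.1141, -0.3197, 0.0851, -0.0045, -0.2588, -0.9659]
V = J·q̇ = [-0.2833, -0.0720, 0.3486, 1.1131, -0.0013, 0.4386]

-0.2833 -0.0720 0.3486 1.1131 -0.0013 0.4386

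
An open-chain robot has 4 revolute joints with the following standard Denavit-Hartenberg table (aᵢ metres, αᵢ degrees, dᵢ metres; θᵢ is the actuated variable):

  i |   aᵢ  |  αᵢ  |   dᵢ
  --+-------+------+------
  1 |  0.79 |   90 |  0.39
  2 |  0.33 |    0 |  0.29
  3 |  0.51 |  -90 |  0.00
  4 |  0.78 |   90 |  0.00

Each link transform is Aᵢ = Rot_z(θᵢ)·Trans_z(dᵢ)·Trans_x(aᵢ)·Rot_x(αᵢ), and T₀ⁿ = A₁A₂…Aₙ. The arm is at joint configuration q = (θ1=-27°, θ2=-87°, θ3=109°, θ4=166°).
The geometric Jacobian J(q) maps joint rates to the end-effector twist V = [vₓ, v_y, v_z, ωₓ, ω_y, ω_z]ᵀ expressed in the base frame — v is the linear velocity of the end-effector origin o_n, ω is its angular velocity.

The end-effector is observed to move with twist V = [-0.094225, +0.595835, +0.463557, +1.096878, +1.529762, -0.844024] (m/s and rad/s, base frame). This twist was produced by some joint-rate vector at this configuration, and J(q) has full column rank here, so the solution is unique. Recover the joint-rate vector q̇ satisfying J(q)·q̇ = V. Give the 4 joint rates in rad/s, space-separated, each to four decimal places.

-0.1440 -0.9100 -0.9510 -0.7550

o_n = [0.4694, -0.3529, -0.0320]
J₁: ẑ×o_n = [0.3529, 0.4694, -0.0000], ω = ẑ
J2: z=[-0.4540, -0.8910, 0.0000] o=[0.7039, -0.3587, 0.3900] → [0.3760, -0.1916, -0.2116, -0.4540, -0.8910, 0.0000]
J3: z=[-0.4540, -0.8910, 0.0000] o=[0.5876, -0.6249, 0.0605] → [0.0824, -0.0420, -0.2289, -0.4540, -0.8910, 0.0000]
J4: z=[-0.3338, 0.1701, 0.9272] o=[1.0090, -0.8396, 0.2515] → [-0.4995, -0.5949, -0.0707, -0.3338, 0.1701, 0.9272]
q̇ = J⁺·V = [-0.1440, -0.9100, -0.9510, -0.7550]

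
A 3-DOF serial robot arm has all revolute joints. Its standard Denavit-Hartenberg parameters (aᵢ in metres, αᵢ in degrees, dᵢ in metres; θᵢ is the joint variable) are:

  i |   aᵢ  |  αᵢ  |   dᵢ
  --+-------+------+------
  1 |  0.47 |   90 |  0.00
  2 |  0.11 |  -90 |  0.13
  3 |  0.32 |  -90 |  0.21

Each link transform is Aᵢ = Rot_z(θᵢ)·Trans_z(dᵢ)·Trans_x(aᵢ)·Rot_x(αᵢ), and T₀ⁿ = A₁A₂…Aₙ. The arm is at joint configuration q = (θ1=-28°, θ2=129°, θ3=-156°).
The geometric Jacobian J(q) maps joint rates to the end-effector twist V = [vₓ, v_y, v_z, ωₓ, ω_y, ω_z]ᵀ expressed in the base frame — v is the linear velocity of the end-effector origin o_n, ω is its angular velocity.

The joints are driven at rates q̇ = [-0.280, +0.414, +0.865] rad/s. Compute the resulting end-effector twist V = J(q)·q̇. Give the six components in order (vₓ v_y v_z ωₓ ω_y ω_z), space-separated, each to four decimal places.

-0.2009 -0.3133 0.0674 -0.7879 -0.0499 -0.8244

o_n = [0.2501, -0.4276, -0.2739]
J₁: ẑ×o_n = [0.4276, 0.2501, -0.0000], ω = ẑ
J2: z=[-0.4695, -0.8829, 0.0000] o=[0.4150, -0.2207, 0.0000] → [0.2418, -0.1286, -0.0485, -0.4695, -0.8829, 0.0000]
J3: z=[-0.6862, 0.3648, -0.6293] o=[0.2928, -0.3029, 0.0855] → [-0.2096, -0.2197, 0.1011, -0.6862, 0.3648, -0.6293]
V = J·q̇ = [-0.2009, -0.3133, 0.0674, -0.7879, -0.0499, -0.8244]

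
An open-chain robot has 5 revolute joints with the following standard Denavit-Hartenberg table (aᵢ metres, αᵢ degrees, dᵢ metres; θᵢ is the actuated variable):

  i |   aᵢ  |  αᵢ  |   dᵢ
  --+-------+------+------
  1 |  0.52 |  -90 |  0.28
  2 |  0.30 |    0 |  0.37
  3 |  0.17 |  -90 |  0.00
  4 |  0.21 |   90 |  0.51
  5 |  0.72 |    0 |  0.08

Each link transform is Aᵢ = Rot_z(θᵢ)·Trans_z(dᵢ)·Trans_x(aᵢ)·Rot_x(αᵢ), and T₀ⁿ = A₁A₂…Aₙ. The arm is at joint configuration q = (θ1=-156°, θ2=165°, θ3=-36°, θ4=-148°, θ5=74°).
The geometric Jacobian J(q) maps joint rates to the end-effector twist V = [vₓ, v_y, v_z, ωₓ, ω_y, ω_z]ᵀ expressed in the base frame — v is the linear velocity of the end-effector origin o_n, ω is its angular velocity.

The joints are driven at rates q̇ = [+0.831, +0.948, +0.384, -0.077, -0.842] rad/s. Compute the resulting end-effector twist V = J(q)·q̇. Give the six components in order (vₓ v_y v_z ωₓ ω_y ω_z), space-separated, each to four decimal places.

-1.1538 -0.3038 1.6235 1.0341 -1.7793 0.4358

o_n = [0.7283, -0.2434, 1.1289]
J₁: ẑ×o_n = [0.2434, 0.7283, -0.0000], ω = ẑ
J2: z=[0.4067, -0.9135, 0.0000] o=[-0.4750, -0.2115, 0.2800] → [-0.7755, -0.3453, 1.0863, 0.4067, -0.9135, 0.0000]
J3: z=[0.4067, -0.9135, 0.0000] o=[-0.0598, -0.4317, 0.2024] → [-0.8464, -0.3769, 0.7965, 0.4067, -0.9135, 0.0000]
J4: z=[0.7100, 0.3161, 0.6293] o=[0.0379, -0.3881, 0.0702] → [0.2436, -0.3171, -0.1155, 0.7100, 0.3161, 0.6293]
J5: z=[-0.6496, 0.6391, 0.4118] o=[0.3429, -0.3742, 0.5296] → [0.3292, 0.5480, -0.3312, -0.6496, 0.6391, 0.4118]
V = J·q̇ = [-1.1538, -0.3038, 1.6235, 1.0341, -1.7793, 0.4358]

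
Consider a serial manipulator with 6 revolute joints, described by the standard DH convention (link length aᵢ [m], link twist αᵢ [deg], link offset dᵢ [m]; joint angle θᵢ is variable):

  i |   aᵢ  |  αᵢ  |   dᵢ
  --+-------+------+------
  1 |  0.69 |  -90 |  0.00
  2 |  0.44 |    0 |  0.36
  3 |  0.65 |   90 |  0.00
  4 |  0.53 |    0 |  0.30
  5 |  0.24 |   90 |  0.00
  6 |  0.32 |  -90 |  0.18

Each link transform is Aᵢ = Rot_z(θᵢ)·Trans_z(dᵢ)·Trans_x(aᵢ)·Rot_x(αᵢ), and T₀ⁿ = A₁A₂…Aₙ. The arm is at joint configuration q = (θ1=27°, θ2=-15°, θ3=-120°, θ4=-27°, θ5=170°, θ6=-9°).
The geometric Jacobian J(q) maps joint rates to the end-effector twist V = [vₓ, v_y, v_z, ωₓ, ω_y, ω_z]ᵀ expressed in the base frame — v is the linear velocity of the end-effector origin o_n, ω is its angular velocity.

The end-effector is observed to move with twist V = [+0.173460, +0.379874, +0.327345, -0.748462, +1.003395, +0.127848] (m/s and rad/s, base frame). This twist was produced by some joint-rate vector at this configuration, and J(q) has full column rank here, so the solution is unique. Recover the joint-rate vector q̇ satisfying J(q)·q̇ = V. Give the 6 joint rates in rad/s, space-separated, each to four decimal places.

0.1060 0.9280 0.0870 0.5420 -0.4080 0.2740

o_n = [0.0691, 0.7061, 0.4933]
J₁: ẑ×o_n = [-0.7061, 0.0691, 0.0000], ω = ẑ
J2: z=[-0.4540, 0.8910, 0.0000] o=[0.6148, 0.3133, 0.0000] → [0.4395, 0.2239, 0.3078, -0.4540, 0.8910, 0.0000]
J3: z=[-0.4540, 0.8910, 0.0000] o=[0.8300, 0.8270, 0.1139] → [0.3380, 0.1722, 0.7329, -0.4540, 0.8910, 0.0000]
J4: z=[-0.6300, -0.3210, -0.7071] o=[0.4205, 0.6183, 0.5735] → [0.0879, 0.1979, -0.1681, -0.6300, -0.3210, -0.7071]
J5: z=[-0.6300, -0.3210, -0.7071] o=[0.0432, 0.1560, 0.6953] → [0.4538, -0.1456, -0.3383, -0.6300, -0.3210, -0.7071]
J6: z=[-0.7417, 0.5184, 0.4255] o=[0.0984, 0.3462, 0.5598] → [-0.1876, -0.0618, -0.2518, -0.7417, 0.5184, 0.4255]
q̇ = J⁺·V = [0.1060, 0.9280, 0.0870, 0.5420, -0.4080, 0.2740]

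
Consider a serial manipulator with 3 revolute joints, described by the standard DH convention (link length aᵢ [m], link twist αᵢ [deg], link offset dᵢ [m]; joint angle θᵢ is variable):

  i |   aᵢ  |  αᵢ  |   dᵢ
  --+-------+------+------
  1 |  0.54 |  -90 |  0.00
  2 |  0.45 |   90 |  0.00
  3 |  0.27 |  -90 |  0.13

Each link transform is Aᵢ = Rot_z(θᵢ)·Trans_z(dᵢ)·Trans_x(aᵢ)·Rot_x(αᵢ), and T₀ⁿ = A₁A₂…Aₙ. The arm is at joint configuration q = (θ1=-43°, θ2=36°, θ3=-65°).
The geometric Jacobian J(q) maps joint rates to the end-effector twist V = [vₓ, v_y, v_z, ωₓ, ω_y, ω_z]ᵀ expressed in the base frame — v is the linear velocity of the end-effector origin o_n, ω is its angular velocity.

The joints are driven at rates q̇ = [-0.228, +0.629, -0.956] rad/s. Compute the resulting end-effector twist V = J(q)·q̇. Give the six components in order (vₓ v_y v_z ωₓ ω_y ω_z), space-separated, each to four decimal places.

o_n = [0.6177, -0.9106, -0.2264]
J₁: ẑ×o_n = [0.9106, 0.6177, -0.0000], ω = ẑ
J2: z=[0.6820, 0.7314, 0.0000] o=[0.3949, -0.3683, 0.0000] → [-0.1656, 0.1544, -0.5328, 0.6820, 0.7314, 0.0000]
J3: z=[0.4299, -0.4009, 0.8090] o=[0.6612, -0.6166, -0.2645] → [0.2226, -0.0516, -0.1438, 0.4299, -0.4009, 0.8090]
V = J·q̇ = [-0.5246, 0.0056, -0.1976, 0.0180, 0.8433, -1.0014]

-0.5246 0.0056 -0.1976 0.0180 0.8433 -1.0014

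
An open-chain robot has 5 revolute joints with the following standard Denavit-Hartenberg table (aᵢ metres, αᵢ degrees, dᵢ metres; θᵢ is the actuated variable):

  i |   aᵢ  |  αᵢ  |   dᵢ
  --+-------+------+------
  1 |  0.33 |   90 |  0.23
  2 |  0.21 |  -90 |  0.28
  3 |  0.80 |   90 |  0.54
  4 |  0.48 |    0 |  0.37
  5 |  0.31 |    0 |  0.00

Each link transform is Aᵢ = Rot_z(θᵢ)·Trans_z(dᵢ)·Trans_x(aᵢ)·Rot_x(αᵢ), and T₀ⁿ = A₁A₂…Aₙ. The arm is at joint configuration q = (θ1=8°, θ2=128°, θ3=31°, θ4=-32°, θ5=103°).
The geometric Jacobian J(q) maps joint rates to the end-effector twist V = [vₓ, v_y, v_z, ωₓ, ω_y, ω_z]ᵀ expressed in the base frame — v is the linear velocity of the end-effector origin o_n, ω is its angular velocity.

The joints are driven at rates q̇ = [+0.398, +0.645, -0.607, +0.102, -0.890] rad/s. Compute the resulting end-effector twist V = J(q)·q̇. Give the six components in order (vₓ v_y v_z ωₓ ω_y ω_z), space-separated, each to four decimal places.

o_n = [-1.0632, -0.0722, 1.0728]
J₁: ẑ×o_n = [0.0722, -1.0632, 0.0000], ω = ẑ
J2: z=[0.1392, -0.9903, 0.0000] o=[0.3268, 0.0459, 0.2300] → [-0.8346, -0.1173, -1.3929, 0.1392, -0.9903, 0.0000]
J3: z=[-0.7803, -0.1097, -0.6157] o=[0.2377, -0.2493, 0.3955] → [0.0348, 1.3295, -0.2809, -0.7803, -0.1097, -0.6157]
J4: z=[-0.1947, -0.8930, 0.4059] o=[-0.6591, 0.0407, 0.6034] → [-0.3734, -0.0726, -0.3389, -0.1947, -0.8930, 0.4059]
J5: z=[-0.1947, -0.8930, 0.4059] o=[-0.7745, -0.0841, 1.1851] → [0.0954, -0.1390, -0.2601, -0.1947, -0.8930, 0.4059]
V = J·q̇ = [-0.6537, -1.1895, -0.5310, 0.7169, 0.1315, 0.4519]

-0.6537 -1.1895 -0.5310 0.7169 0.1315 0.4519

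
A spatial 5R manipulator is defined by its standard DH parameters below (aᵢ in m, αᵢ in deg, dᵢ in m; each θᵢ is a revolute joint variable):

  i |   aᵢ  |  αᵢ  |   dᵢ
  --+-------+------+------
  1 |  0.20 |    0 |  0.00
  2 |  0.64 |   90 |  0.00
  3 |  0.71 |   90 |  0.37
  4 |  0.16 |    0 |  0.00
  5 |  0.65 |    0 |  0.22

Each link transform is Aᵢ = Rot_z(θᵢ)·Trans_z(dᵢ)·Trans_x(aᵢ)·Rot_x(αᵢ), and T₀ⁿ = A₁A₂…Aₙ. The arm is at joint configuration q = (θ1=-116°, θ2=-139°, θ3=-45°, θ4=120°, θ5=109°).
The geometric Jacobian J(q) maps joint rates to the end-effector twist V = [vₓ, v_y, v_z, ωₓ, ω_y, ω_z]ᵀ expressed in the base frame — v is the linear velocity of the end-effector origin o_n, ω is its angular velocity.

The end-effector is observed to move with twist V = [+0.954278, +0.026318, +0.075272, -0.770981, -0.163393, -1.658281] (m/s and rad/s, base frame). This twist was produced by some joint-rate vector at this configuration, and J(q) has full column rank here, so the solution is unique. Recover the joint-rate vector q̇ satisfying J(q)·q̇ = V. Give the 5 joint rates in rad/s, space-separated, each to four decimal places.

-0.8450 -0.8550 -0.7870 0.4660 -0.5250

o_n = [-0.2329, 0.4319, -0.2995]
J₁: ẑ×o_n = [-0.4319, -0.2329, 0.0000], ω = ẑ
J2: z=[0.0000, 0.0000, 1.0000] o=[-0.0877, -0.1798, 0.0000] → [-0.6116, -0.1452, 0.0000, 0.0000, 0.0000, 1.0000]
J3: z=[0.9659, 0.2588, 0.0000] o=[-0.2533, 0.4384, 0.0000] → [-0.0775, 0.2893, -0.0116, 0.9659, 0.2588, 0.0000]
J4: z=[0.1830, -0.6830, -0.7071] o=[-0.0259, 1.0191, -0.5020] → [-0.5536, 0.1093, -0.2489, 0.1830, -0.6830, -0.7071]
J5: z=[0.1830, -0.6830, -0.7071] o=[0.1226, 1.0004, -0.4455] → [-0.5017, 0.2247, -0.3469, 0.1830, -0.6830, -0.7071]
q̇ = J⁺·V = [-0.8450, -0.8550, -0.7870, 0.4660, -0.5250]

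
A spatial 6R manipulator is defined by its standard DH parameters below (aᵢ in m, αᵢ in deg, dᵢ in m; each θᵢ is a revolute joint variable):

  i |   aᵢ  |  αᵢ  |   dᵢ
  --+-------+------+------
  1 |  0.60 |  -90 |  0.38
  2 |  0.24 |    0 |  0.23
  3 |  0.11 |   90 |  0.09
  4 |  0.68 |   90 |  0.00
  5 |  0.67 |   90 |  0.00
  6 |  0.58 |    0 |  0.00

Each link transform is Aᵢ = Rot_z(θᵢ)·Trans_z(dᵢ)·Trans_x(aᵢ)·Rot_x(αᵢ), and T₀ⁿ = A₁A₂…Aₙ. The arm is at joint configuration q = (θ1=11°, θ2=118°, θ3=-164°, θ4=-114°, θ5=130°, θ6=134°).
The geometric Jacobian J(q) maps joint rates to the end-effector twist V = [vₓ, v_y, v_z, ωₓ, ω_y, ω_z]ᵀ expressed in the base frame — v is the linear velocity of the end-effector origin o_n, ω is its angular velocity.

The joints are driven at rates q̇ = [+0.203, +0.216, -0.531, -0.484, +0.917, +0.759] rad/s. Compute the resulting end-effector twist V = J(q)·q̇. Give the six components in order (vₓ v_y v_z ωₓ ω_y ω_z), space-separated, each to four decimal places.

o_n = [0.0032, 0.0264, -0.0335]
J₁: ẑ×o_n = [-0.0264, 0.0032, 0.0000], ω = ẑ
J2: z=[-0.1908, 0.9816, 0.0000] o=[0.5890, 0.1145, 0.3800] → [-0.4059, -0.0789, 0.5918, -0.1908, 0.9816, 0.0000]
J3: z=[-0.1908, 0.9816, 0.0000] o=[0.4345, 0.3188, 0.1681] → [-0.1979, -0.0385, 0.4792, -0.1908, 0.9816, 0.0000]
J4: z=[-0.7061, -0.1373, 0.6947] o=[0.4923, 0.4217, 0.2472] → [0.3131, -0.5380, 0.2120, -0.7061, -0.1373, 0.6947]
J5: z=[-0.7006, 0.2782, -0.6571] o=[0.4223, -0.2248, 0.0483] → [0.1423, 0.2181, -0.0594, -0.7006, 0.2782, -0.6571]
J6: z=[-0.5328, -0.8165, 0.2224] o=[0.1042, 0.1142, 0.5308] → [0.4803, -0.3232, -0.0357, -0.5328, -0.8165, 0.2224]
V = J·q̇ = [0.3556, 0.2191, -0.3108, -0.6449, -0.6074, -0.5670]

0.3556 0.2191 -0.3108 -0.6449 -0.6074 -0.5670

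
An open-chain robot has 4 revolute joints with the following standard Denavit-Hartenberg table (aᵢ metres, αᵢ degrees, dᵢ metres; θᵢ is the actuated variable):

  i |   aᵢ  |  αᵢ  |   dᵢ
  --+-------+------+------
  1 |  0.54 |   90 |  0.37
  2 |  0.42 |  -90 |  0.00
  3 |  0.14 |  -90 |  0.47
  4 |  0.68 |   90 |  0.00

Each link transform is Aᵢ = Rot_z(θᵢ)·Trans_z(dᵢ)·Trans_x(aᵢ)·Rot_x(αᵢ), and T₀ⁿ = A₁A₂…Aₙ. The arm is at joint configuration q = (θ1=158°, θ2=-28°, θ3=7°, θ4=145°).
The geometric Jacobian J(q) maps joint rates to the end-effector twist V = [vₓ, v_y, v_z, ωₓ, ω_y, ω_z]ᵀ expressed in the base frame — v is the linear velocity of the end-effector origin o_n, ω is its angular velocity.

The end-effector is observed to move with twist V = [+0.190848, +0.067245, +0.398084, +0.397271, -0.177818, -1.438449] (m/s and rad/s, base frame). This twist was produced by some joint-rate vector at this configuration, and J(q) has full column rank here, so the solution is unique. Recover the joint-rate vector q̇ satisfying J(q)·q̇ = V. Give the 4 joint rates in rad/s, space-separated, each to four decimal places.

-0.7580 0.5100 -0.8050 0.5300

o_n = [-0.5214, 0.2655, 0.4378]
J₁: ẑ×o_n = [-0.2655, -0.5214, 0.0000], ω = ẑ
J2: z=[0.3746, 0.9272, 0.0000] o=[-0.5007, 0.2023, 0.3700] → [0.0628, -0.0254, 0.0429, 0.3746, 0.9272, 0.0000]
J3: z=[-0.4353, 0.1759, 0.8829] o=[-0.8445, 0.3412, 0.1728] → [0.1134, 0.4006, -0.0239, -0.4353, 0.1759, 0.8829]
J4: z=[-0.2720, -0.9606, 0.0572] o=[-1.1692, 0.4540, 0.5226] → [0.0923, 0.0140, 0.6736, -0.2720, -0.9606, 0.0572]
q̇ = J⁺·V = [-0.7580, 0.5100, -0.8050, 0.5300]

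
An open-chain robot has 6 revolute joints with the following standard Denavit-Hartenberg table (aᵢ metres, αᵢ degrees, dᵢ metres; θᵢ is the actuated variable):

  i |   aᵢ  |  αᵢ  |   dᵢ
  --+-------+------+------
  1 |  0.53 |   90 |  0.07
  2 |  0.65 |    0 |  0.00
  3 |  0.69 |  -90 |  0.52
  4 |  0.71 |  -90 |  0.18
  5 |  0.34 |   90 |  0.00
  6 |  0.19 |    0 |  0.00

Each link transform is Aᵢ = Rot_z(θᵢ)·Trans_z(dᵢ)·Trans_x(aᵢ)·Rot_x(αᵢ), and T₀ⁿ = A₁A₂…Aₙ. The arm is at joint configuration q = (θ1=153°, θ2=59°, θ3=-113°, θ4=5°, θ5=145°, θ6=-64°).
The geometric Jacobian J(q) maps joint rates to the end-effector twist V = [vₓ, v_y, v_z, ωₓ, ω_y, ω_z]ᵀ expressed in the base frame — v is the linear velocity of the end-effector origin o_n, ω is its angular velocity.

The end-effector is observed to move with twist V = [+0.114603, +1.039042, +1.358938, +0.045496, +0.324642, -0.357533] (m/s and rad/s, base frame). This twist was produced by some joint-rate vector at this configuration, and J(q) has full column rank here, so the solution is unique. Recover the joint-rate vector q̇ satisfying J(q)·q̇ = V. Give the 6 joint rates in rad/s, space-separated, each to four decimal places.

o_n = [-0.9850, 1.2409, -0.2728]
J₁: ẑ×o_n = [-1.2409, -0.9850, 0.0000], ω = ẑ
J2: z=[0.4540, 0.8910, 0.0000] o=[-0.4722, 0.2406, 0.0700] → [-0.3054, 0.1556, 0.9110, 0.4540, 0.8910, 0.0000]
J3: z=[0.4540, 0.8910, 0.0000] o=[-0.7705, 0.3926, 0.6272] → [-0.8018, 0.4086, 0.5762, 0.4540, 0.8910, 0.0000]
J4: z=[-0.7208, 0.3673, 0.5878] o=[-0.8958, 1.0400, 0.0689] → [-0.2436, -0.2987, -0.1120, -0.7208, 0.3673, 0.5878]
J5: z=[-0.4066, -0.9109, 0.0705] o=[-1.4241, 1.2398, -0.3975] → [-0.1137, 0.0817, 0.3995, -0.4066, -0.9109, 0.0705]
J6: z=[0.2685, -0.1929, -0.9438] o=[-1.1272, 1.1157, -0.2876] → [0.1153, -0.1382, 0.0610, 0.2685, -0.1929, -0.9438]
q̇ = J⁺·V = [-0.6830, 0.8550, 0.3910, 0.1090, 0.9500, -0.2060]

-0.6830 0.8550 0.3910 0.1090 0.9500 -0.2060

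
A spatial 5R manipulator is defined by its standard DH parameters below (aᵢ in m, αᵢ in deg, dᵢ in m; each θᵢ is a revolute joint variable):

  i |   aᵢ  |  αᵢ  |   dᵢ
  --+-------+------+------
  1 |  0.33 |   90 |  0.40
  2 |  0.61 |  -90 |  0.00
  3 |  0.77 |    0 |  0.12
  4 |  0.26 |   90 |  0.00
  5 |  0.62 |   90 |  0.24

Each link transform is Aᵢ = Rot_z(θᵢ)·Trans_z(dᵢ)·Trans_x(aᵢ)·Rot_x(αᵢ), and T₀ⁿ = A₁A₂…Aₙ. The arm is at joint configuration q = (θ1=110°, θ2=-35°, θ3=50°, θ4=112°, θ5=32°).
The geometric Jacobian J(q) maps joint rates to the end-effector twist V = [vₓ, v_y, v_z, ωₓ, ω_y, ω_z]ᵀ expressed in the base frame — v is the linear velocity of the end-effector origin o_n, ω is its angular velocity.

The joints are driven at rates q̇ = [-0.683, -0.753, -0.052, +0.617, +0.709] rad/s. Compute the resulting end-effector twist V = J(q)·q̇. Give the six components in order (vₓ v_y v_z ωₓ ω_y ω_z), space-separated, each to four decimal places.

0.7053 1.3392 -0.1467 -1.5134 -0.0150 -0.3458

o_n = [-1.3188, 0.5214, 0.5198]
J₁: ẑ×o_n = [-0.5214, -1.3188, 0.0000], ω = ẑ
J2: z=[0.9397, 0.3420, 0.0000] o=[-0.1129, 0.3101, 0.4000] → [0.0410, -0.1125, 0.6110, 0.9397, 0.3420, 0.0000]
J3: z=[-0.1962, 0.5390, 0.8192] o=[-0.2838, 0.7796, 0.0501] → [0.4647, -0.7557, 0.6085, -0.1962, 0.5390, 0.8192]
J4: z=[-0.1962, 0.5390, 0.8192] o=[-1.0003, 1.0236, -0.1355] → [0.7645, -0.1324, 0.2702, -0.1962, 0.5390, 0.8192]
J5: z=[-0.9803, -0.0874, -0.1772] o=[-1.0065, 0.8057, 0.0064] → [-0.0953, 0.5586, 0.2515, -0.9803, -0.0874, -0.1772]
V = J·q̇ = [0.7053, 1.3392, -0.1467, -1.5134, -0.0150, -0.3458]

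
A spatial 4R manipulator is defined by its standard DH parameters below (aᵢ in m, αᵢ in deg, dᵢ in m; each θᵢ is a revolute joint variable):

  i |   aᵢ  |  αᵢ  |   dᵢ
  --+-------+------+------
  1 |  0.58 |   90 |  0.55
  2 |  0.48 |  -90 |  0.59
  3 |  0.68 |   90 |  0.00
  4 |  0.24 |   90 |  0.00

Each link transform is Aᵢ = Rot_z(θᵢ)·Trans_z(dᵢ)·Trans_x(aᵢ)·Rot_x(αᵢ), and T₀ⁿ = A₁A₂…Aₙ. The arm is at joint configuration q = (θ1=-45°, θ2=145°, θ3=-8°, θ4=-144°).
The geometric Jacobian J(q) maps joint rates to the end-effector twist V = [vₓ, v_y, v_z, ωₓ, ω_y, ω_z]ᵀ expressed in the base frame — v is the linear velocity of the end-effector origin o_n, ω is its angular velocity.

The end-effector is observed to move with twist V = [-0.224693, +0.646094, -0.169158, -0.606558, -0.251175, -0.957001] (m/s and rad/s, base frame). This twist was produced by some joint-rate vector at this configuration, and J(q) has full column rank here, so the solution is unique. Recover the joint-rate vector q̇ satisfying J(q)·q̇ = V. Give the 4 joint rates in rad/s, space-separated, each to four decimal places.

-0.5360 0.3530 0.4890 0.2560

o_n = [-0.5544, -0.3756, 1.2168]
J₁: ẑ×o_n = [0.3756, -0.5544, 0.0000], ω = ẑ
J2: z=[-0.7071, -0.7071, 0.0000] o=[0.4101, -0.4101, 0.5500] → [-0.4715, 0.4715, -0.7064, -0.7071, -0.7071, 0.0000]
J3: z=[-0.4056, 0.4056, -0.8192] o=[-0.2851, -0.5493, 0.8253] → [0.3010, 0.3794, 0.0388, -0.4056, 0.4056, -0.8192]
J4: z=[-0.6196, -0.7808, -0.0798] o=[-0.7421, -0.2262, 1.2116] → [-0.0160, -0.0117, 0.2392, -0.6196, -0.7808, -0.0798]
q̇ = J⁺·V = [-0.5360, 0.3530, 0.4890, 0.2560]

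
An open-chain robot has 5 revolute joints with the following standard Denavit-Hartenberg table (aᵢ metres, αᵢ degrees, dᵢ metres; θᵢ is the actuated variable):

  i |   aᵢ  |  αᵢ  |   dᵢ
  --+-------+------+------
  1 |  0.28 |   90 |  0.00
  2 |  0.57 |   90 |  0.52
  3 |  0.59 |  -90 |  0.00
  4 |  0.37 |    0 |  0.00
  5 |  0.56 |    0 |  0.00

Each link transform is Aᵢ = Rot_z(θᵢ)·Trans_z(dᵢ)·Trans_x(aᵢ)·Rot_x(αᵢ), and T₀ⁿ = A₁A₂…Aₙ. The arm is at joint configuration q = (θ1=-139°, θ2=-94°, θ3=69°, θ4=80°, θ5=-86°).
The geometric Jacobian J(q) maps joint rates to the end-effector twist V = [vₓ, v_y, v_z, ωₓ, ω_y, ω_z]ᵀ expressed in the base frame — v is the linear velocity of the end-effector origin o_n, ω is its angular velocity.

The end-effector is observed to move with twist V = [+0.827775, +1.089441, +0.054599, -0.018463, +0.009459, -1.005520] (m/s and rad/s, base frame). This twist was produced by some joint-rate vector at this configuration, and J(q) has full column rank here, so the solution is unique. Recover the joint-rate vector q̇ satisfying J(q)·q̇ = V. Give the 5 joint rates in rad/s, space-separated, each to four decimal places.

-0.8150 0.0920 -0.0210 0.3540 -0.5570

o_n = [-1.4717, 0.9079, -1.0229]
J₁: ẑ×o_n = [-0.9079, -1.4717, 0.0000], ω = ẑ
J2: z=[-0.6561, 0.7547, 0.0000] o=[-0.2113, -0.1837, 0.0000] → [-0.7720, -0.6711, 0.2351, -0.6561, 0.7547, 0.0000]
J3: z=[0.7529, 0.6545, 0.0698] o=[-0.5225, 0.2348, -0.5686] → [-0.3443, 0.2758, 1.1280, 0.7529, 0.6545, 0.0698]
J4: z=[-0.2843, 0.2277, 0.9313] o=[-0.8727, 0.6602, -0.7795] → [-0.2861, -0.6270, 0.0660, -0.2843, 0.2277, 0.9313]
J5: z=[-0.2843, 0.2277, 0.9313] o=[-1.1852, 0.4681, -0.8279] → [-0.4540, -0.3223, -0.0598, -0.2843, 0.2277, 0.9313]
q̇ = J⁺·V = [-0.8150, 0.0920, -0.0210, 0.3540, -0.5570]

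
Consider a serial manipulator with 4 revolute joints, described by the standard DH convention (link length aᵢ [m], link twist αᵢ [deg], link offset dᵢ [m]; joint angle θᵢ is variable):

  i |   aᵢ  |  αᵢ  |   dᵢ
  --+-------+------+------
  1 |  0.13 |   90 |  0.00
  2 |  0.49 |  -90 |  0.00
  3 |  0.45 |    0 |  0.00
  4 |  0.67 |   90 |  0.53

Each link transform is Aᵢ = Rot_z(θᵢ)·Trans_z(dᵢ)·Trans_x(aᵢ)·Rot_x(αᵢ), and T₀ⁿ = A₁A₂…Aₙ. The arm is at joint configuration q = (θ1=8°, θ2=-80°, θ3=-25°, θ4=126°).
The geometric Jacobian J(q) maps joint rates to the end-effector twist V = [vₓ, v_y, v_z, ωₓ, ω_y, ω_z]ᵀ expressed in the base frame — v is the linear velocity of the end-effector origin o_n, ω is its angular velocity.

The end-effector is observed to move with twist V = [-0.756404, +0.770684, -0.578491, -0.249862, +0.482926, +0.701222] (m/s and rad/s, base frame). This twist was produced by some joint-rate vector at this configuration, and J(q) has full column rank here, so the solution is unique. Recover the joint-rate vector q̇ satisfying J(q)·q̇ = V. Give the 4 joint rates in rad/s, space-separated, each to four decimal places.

0.7330 -0.5130 0.6600 -0.8430

o_n = [0.7129, 0.5723, -0.6663]
J₁: ẑ×o_n = [-0.5723, 0.7129, 0.0000], ω = ẑ
J2: z=[0.1392, -0.9903, 0.0000] o=[0.1287, 0.0181, 0.0000] → [0.6598, 0.0927, 0.6557, 0.1392, -0.9903, 0.0000]
J3: z=[0.9752, 0.1371, 0.1736] o=[0.2130, 0.0299, -0.4826] → [-0.1194, 0.2660, 0.4604, 0.9752, 0.1371, 0.1736]
J4: z=[0.9752, 0.1371, 0.1736] o=[0.3096, -0.1485, -0.8842] → [-0.0953, -0.1425, 0.6477, 0.9752, 0.1371, 0.1736]
q̇ = J⁺·V = [0.7330, -0.5130, 0.6600, -0.8430]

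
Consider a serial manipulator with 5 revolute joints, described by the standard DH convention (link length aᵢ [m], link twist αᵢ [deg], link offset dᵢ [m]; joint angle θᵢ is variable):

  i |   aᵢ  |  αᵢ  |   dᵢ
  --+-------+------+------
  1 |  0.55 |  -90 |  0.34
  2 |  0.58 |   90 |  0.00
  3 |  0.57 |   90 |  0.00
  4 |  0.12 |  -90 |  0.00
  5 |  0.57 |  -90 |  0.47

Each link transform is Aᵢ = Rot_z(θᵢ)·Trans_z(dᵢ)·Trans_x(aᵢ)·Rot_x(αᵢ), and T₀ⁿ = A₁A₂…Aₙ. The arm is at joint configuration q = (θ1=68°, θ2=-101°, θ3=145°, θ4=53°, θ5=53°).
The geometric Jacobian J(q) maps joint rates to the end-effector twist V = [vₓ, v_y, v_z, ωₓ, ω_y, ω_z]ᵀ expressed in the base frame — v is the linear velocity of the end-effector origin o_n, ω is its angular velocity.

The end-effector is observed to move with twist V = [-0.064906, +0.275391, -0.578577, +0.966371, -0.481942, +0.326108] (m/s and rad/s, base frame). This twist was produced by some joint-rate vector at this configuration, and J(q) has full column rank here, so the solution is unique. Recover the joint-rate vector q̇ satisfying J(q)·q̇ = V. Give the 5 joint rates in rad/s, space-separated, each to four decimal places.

0.6150 -0.2310 -0.0620 -0.8460 0.3330

o_n = [0.0650, -0.1099, 0.1479]
J₁: ẑ×o_n = [0.1099, 0.0650, -0.0000], ω = ẑ
J2: z=[-0.9272, 0.3746, 0.0000] o=[0.2060, 0.5100, 0.3400] → [-0.0720, -0.1781, 0.6275, -0.9272, 0.3746, 0.0000]
J3: z=[-0.3677, -0.9101, -0.1908] o=[0.1646, 0.4073, 0.9093] → [0.5943, -0.2610, 0.0996, -0.3677, -0.9101, -0.1908]
J4: z=[-0.8005, 0.2054, 0.5630] o=[-0.1052, 0.6124, 0.4510] → [0.3444, -0.1468, 0.5432, -0.8005, 0.2054, 0.5630]
J5: z=[0.1567, -0.8351, 0.5274] o=[-0.1746, 0.5512, 0.3746] → [0.5379, 0.1619, 0.0965, 0.1567, -0.8351, 0.5274]
q̇ = J⁺·V = [0.6150, -0.2310, -0.0620, -0.8460, 0.3330]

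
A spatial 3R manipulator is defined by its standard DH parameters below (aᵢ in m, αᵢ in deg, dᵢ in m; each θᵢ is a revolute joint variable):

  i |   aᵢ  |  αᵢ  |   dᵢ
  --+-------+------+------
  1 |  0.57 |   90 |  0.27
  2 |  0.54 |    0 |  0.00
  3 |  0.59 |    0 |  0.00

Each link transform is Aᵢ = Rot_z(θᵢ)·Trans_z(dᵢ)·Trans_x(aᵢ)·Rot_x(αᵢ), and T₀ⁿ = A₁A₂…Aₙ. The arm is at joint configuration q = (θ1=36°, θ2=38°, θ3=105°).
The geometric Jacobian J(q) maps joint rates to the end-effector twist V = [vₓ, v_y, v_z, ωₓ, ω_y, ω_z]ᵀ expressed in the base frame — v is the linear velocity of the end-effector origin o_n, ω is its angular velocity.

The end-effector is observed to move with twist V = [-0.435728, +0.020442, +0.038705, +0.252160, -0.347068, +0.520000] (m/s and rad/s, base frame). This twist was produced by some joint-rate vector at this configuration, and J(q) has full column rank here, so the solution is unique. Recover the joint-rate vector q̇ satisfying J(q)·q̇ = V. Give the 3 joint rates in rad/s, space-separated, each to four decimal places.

o_n = [0.4242, 0.3082, 0.9575]
J₁: ẑ×o_n = [-0.3082, 0.4242, 0.0000], ω = ẑ
J2: z=[0.5878, -0.8090, 0.0000] o=[0.4611, 0.3350, 0.2700] → [-0.5562, -0.4041, -0.0457, 0.5878, -0.8090, 0.0000]
J3: z=[0.5878, -0.8090, 0.0000] o=[0.8054, 0.5852, 0.6025] → [-0.2873, -0.2087, -0.4712, 0.5878, -0.8090, 0.0000]
q̇ = J⁺·V = [0.5200, 0.5660, -0.1370]

0.5200 0.5660 -0.1370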